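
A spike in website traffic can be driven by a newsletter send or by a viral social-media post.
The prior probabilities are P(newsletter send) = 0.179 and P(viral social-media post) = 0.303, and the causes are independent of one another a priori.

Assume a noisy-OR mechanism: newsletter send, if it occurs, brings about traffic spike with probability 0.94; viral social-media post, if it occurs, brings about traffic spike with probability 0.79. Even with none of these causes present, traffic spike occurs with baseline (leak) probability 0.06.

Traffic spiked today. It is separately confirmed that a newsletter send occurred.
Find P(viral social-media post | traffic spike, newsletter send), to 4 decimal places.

Under noisy-OR, P(traffic spike | causes) = 1 − (1−0.06)·∏(1−qᵢ) over the active causes.
Numerator (weight on configurations with viral social-media post): 0.988156·0.303 = 0.299411
The normalizing constant is 0.9436·0.697 + 0.988156·0.303 = 0.957100
Posterior = 0.299411 / 0.957100 ≈ 0.3128

P(viral social-media post | traffic spike, newsletter send) ≈ 0.3128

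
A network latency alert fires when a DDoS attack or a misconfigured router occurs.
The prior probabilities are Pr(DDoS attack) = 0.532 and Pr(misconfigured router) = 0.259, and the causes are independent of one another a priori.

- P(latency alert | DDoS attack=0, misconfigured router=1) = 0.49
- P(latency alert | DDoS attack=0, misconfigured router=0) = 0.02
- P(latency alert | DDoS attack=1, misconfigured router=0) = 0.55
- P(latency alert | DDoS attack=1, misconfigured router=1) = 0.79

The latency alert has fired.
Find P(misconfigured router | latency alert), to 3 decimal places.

P(misconfigured router | latency alert) ≈ 0.429

P(latency alert) = 0.02·0.468·0.741 + 0.49·0.468·0.259 + 0.55·0.532·0.741 + 0.79·0.532·0.259 = 0.006936 + 0.059394 + 0.216817 + 0.108853 = 0.392000
The misconfigured router-present share is 0.059394 + 0.108853 = 0.168247.
Hence the posterior is 0.168247/0.392000 ≈ 0.429.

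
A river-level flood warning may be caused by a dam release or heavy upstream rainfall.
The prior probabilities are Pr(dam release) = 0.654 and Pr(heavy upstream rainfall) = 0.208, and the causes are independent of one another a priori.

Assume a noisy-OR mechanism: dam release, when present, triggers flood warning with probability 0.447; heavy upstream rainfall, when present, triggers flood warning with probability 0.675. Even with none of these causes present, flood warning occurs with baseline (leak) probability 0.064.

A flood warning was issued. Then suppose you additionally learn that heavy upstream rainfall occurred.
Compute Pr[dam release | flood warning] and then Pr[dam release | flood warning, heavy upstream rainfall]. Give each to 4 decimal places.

Under noisy-OR, P(flood warning | causes) = 1 − (1−0.064)·∏(1−qᵢ) over the active causes.
For the numerator, keep only dam release=true terms: 0.249864 + 0.113148 = 0.363012
The normalizing constant is 0.064×0.346×0.792 + 0.6958×0.346×0.208 + 0.482392×0.654×0.792 + 0.831777×0.654×0.208 = 0.430625
P(dam release | flood warning) = 0.363012/0.430625 ≈ 0.8430

Now also conditioning on heavy upstream rainfall=true:
Sum P(flood warning|·) weighted by the priors over both values of dam release:
  P(flood warning | heavy upstream rainfall) = 0.6958·0.346 + 0.831777·0.654
        = 0.240747 + 0.543982 = 0.784729
Keeping only the dam release-present terms gives 0.543982, so
  P(dam release | flood warning, heavy upstream rainfall) = 0.543982 / 0.784729 ≈ 0.6932
— heavy upstream rainfall explains away the evidence for dam release.

Pr[dam release | flood warning] ≈ 0.8430; Pr[dam release | flood warning, heavy upstream rainfall] ≈ 0.6932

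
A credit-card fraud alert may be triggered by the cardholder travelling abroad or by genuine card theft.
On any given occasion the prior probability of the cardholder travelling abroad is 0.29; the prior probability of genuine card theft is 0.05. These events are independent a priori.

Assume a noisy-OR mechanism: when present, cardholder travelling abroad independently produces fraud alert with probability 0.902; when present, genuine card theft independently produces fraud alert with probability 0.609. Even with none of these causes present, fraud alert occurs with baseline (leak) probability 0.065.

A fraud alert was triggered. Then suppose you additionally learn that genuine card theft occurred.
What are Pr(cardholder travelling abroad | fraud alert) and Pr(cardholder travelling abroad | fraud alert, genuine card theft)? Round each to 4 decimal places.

Under noisy-OR, P(fraud alert | causes) = 1 − (1−0.065)·∏(1−qᵢ) over the active causes.
P(fraud alert) = 0.065*0.71*0.95 + 0.634415*0.71*0.05 + 0.90837*0.29*0.95 + 0.964173*0.29*0.05 = 0.043842 + 0.022522 + 0.250256 + 0.013981 = 0.330601
The cardholder travelling abroad-present share is 0.250256 + 0.013981 = 0.264237.
P(cardholder travelling abroad | fraud alert) = 0.264237 / 0.330601 ≈ 0.7993

Now condition on the additional information:
Weight on cardholder travelling abroad=true, given the evidence: 0.964173×0.29 = 0.279610
Denominator P(fraud alert | genuine card theft): 0.634415×0.71 + 0.964173×0.29 = 0.730045
P(cardholder travelling abroad | fraud alert, genuine card theft) = 0.279610/0.730045 ≈ 0.3830
The drop from 0.7993 to 0.3830 is the explaining-away (discounting) effect.

Pr(cardholder travelling abroad | fraud alert) ≈ 0.7993; Pr(cardholder travelling abroad | fraud alert, genuine card theft) ≈ 0.3830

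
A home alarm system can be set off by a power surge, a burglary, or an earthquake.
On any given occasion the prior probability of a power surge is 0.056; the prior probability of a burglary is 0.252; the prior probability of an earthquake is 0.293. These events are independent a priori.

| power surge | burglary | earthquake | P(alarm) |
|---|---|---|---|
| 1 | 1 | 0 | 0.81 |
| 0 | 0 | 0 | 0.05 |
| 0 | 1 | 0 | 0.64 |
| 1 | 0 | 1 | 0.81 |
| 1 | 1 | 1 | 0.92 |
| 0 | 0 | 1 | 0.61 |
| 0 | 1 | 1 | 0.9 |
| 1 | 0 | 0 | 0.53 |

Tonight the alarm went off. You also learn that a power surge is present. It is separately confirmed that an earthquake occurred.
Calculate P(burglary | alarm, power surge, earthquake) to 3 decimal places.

P(alarm | power surge, earthquake) = 0.81*0.748 + 0.92*0.252 = 0.605880 + 0.231840 = 0.837720
Restricting to configurations with burglary present: 0.92*0.252 = 0.231840.
P(burglary | alarm, power surge, earthquake) = 0.231840 / 0.837720 ≈ 0.277

P(burglary | alarm, power surge, earthquake) ≈ 0.277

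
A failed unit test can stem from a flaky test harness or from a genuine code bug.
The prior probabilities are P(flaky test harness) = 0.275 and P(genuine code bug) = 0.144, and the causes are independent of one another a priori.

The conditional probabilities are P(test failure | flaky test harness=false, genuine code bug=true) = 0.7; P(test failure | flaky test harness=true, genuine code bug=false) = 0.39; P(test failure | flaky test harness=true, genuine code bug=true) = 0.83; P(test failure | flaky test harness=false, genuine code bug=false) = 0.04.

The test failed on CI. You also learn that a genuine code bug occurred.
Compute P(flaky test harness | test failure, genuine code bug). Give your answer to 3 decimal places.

P(flaky test harness | test failure, genuine code bug) ≈ 0.310

P(test failure | genuine code bug) = 0.7×0.725 + 0.83×0.275 = 0.507500 + 0.228250 = 0.735750
Of this, 0.228250 comes from 0.83×0.275 (the flaky test harness=true cases).
Hence the posterior is 0.228250/0.735750 ≈ 0.310.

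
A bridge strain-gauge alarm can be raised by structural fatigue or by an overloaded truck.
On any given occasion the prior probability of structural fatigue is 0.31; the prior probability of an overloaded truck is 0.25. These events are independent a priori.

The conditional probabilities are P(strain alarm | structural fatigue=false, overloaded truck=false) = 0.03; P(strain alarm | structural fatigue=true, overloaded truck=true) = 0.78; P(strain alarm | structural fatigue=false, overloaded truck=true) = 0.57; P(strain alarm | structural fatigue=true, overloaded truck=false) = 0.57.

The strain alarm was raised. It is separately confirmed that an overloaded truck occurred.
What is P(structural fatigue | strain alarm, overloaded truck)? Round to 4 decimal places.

P(structural fatigue | strain alarm, overloaded truck) ≈ 0.3807

P(strain alarm | overloaded truck) = 0.57×0.69 + 0.78×0.31 = 0.393300 + 0.241800 = 0.635100
Restricting to configurations with structural fatigue present: 0.78×0.31 = 0.241800.
So P(structural fatigue | strain alarm, overloaded truck) = 0.241800/0.635100 ≈ 0.3807.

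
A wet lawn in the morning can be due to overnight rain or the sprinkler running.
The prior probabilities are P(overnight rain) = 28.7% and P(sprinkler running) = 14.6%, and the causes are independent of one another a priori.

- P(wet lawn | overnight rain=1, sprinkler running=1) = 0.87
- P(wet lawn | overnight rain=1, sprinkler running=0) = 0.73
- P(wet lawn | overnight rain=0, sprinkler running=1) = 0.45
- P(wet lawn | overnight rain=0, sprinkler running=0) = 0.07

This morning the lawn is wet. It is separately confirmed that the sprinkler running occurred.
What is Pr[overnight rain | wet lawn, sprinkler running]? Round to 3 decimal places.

Pr[overnight rain | wet lawn, sprinkler running] ≈ 0.438

Sum P(wet lawn|·) weighted by the priors over both values of overnight rain:
  P(wet lawn | sprinkler running) = 0.45×0.713 + 0.87×0.287
        = 0.320850 + 0.249690 = 0.570540
The terms with overnight rain present sum to 0.249690, so
  P(overnight rain | wet lawn, sprinkler running) = 0.249690 / 0.570540 ≈ 0.438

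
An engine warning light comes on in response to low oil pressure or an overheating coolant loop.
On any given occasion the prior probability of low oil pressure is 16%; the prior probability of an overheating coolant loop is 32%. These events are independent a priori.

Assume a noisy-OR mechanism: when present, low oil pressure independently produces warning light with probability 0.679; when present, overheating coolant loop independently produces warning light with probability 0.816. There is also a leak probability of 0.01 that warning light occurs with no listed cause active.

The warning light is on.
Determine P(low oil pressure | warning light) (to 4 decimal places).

P(low oil pressure | warning light) ≈ 0.3518

Under noisy-OR, P(warning light | causes) = 1 − (1−0.01)·∏(1−qᵢ) over the active causes.
Numerator (weight on configurations with low oil pressure): 0.074224 + 0.048206 = 0.122430
The normalizing constant is 0.01·0.84·0.68 + 0.81784·0.84·0.32 + 0.68221·0.16·0.68 + 0.941527·0.16·0.32 = 0.347977
Posterior = 0.122430 / 0.347977 ≈ 0.3518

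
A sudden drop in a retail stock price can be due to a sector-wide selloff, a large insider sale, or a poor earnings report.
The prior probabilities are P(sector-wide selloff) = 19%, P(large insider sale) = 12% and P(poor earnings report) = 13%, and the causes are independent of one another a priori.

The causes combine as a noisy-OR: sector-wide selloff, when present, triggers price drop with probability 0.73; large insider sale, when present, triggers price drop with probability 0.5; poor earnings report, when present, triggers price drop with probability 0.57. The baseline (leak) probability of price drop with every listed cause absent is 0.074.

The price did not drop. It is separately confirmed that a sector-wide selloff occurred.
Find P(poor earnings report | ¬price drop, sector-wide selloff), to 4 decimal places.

P(poor earnings report | ¬price drop, sector-wide selloff) ≈ 0.0604

Under noisy-OR, P(price drop | causes) = 1 − (1−0.074)·∏(1−qᵢ) over the active causes.
Numerator (weight on configurations with poor earnings report): 0.012299 + 0.000839 = 0.013138
The normalizing constant is 0.25002*0.88*0.87 + 0.107509*0.88*0.13 + 0.12501*0.12*0.87 + 0.053754*0.12*0.13 = 0.217604
Posterior = 0.013138 / 0.217604 ≈ 0.0604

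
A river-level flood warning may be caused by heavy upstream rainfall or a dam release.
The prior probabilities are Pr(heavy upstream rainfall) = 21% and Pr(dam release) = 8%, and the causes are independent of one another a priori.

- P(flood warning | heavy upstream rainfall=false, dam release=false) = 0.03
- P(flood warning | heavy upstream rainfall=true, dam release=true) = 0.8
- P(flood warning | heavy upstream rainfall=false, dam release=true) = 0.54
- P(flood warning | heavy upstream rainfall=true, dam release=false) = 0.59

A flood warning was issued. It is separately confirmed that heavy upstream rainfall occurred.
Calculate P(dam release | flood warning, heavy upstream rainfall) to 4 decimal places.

P(dam release | flood warning, heavy upstream rainfall) ≈ 0.1055

P(flood warning | heavy upstream rainfall) = 0.59·0.92 + 0.8·0.08 = 0.542800 + 0.064000 = 0.606800
Restricting to configurations with dam release present: 0.8·0.08 = 0.064000.
So P(dam release | flood warning, heavy upstream rainfall) = 0.064000/0.606800 ≈ 0.1055.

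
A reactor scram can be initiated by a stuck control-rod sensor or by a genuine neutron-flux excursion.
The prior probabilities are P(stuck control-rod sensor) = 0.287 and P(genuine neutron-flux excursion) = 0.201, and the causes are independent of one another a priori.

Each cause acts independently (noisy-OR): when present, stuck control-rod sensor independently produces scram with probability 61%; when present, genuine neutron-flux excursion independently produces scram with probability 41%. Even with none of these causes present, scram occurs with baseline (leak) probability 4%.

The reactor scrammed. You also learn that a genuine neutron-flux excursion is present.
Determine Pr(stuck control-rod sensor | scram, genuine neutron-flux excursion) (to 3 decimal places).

Pr(stuck control-rod sensor | scram, genuine neutron-flux excursion) ≈ 0.420

Under noisy-OR, P(scram | causes) = 1 − (1−0.04)·∏(1−qᵢ) over the active causes.
Sum P(scram|·) weighted by the priors over both values of stuck control-rod sensor:
  P(scram | genuine neutron-flux excursion) = 0.4336·0.713 + 0.779104·0.287
        = 0.309157 + 0.223603 = 0.532760
The terms with stuck control-rod sensor present sum to 0.223603, so
  P(stuck control-rod sensor | scram, genuine neutron-flux excursion) = 0.223603 / 0.532760 ≈ 0.420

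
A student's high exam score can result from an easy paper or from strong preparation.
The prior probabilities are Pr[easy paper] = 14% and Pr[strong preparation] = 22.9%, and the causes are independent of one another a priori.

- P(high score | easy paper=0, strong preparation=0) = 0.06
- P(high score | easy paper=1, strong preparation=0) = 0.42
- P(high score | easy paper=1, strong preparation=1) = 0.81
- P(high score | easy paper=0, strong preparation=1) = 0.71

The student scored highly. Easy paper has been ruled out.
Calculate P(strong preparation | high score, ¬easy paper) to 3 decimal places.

For the numerator, keep only strong preparation=true terms: 0.71×0.229 = 0.162590
Denominator P(high score | ¬easy paper): 0.06×0.771 + 0.71×0.229 = 0.208850
P(strong preparation | high score, ¬easy paper) = 0.162590/0.208850 ≈ 0.779

P(strong preparation | high score, ¬easy paper) ≈ 0.779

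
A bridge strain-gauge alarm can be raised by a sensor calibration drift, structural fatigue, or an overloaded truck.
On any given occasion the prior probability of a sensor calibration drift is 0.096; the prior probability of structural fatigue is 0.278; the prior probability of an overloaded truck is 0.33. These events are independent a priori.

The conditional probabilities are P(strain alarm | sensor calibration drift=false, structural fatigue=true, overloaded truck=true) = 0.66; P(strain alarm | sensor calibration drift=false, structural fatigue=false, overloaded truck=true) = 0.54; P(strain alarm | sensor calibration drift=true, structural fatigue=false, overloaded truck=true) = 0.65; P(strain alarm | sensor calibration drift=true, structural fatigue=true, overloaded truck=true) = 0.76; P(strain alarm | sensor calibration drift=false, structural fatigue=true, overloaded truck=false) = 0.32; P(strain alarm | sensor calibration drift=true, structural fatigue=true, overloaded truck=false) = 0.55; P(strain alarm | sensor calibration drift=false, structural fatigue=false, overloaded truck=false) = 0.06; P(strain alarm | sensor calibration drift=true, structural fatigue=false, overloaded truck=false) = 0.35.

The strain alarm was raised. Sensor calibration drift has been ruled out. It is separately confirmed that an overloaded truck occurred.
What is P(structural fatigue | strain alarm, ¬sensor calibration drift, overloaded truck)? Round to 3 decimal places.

P(strain alarm | ¬sensor calibration drift, overloaded truck) = 0.54×0.722 + 0.66×0.278 = 0.389880 + 0.183480 = 0.573360
Restricting to configurations with structural fatigue present: 0.66×0.278 = 0.183480.
So P(structural fatigue | strain alarm, ¬sensor calibration drift, overloaded truck) = 0.183480/0.573360 ≈ 0.320.

P(structural fatigue | strain alarm, ¬sensor calibration drift, overloaded truck) ≈ 0.320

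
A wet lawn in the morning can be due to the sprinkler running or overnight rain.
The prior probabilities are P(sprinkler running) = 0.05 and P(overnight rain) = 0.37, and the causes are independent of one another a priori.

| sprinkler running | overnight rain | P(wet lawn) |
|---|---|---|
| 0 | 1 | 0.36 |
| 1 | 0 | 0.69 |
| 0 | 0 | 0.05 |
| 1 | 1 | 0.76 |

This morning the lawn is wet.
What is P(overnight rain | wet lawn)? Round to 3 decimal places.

P(overnight rain | wet lawn) ≈ 0.731

P(wet lawn) = 0.05·0.95·0.63 + 0.36·0.95·0.37 + 0.69·0.05·0.63 + 0.76·0.05·0.37 = 0.029925 + 0.126540 + 0.021735 + 0.014060 = 0.192260
Restricting to configurations with overnight rain present: 0.126540 + 0.014060 = 0.140600.
P(overnight rain | wet lawn) = 0.140600 / 0.192260 ≈ 0.731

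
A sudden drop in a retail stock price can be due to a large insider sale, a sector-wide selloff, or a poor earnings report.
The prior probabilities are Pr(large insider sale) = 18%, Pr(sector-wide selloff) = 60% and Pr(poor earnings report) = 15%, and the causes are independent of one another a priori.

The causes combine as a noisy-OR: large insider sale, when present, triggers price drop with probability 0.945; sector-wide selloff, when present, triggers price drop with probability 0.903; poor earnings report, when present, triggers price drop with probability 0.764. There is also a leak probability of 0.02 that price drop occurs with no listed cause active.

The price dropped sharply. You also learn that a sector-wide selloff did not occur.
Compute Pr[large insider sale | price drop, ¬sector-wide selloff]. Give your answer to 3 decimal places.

Pr[large insider sale | price drop, ¬sector-wide selloff] ≈ 0.612

Under noisy-OR, P(price drop | causes) = 1 − (1−0.02)·∏(1−qᵢ) over the active causes.
Sum P(price drop|·) weighted by the priors over the 4 (large insider sale, poor earnings report) configurations:
  P(price drop | ¬sector-wide selloff) = 0.02×0.82×0.85 + 0.76872×0.82×0.15 + 0.9461×0.18×0.85 + 0.98728×0.18×0.15
        = 0.013940 + 0.094553 + 0.144753 + 0.026657 = 0.279903
Configurations with large insider sale contribute 0.171410, so
  P(large insider sale | price drop, ¬sector-wide selloff) = 0.171410 / 0.279903 ≈ 0.612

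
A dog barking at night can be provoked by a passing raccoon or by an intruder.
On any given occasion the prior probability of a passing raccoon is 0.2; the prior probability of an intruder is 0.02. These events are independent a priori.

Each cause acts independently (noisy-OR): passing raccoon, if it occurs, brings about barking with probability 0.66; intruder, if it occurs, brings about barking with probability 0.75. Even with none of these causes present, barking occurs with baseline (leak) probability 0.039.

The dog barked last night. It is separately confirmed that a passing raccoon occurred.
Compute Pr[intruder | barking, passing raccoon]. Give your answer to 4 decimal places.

Under noisy-OR, P(barking | causes) = 1 − (1−0.039)·∏(1−qᵢ) over the active causes.
Sum P(barking|·) weighted by the priors over both values of intruder:
  P(barking | passing raccoon) = 0.67326*0.98 + 0.918315*0.02
        = 0.659795 + 0.018366 = 0.678161
The terms with intruder present sum to 0.018366, so
  P(intruder | barking, passing raccoon) = 0.018366 / 0.678161 ≈ 0.0271

Pr[intruder | barking, passing raccoon] ≈ 0.0271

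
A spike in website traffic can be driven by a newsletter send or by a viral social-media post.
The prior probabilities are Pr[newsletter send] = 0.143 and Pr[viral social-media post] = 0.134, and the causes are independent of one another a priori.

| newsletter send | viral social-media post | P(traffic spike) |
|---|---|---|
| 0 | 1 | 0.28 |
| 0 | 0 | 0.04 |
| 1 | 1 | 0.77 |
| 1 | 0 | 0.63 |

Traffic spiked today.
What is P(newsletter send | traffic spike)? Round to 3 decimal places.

P(traffic spike) = 0.04·0.857·0.866 + 0.28·0.857·0.134 + 0.63·0.143·0.866 + 0.77·0.143·0.134 = 0.029686 + 0.032155 + 0.078018 + 0.014755 = 0.154614
The newsletter send-present share is 0.078018 + 0.014755 = 0.092773.
Hence the posterior is 0.092773/0.154614 ≈ 0.600.

P(newsletter send | traffic spike) ≈ 0.600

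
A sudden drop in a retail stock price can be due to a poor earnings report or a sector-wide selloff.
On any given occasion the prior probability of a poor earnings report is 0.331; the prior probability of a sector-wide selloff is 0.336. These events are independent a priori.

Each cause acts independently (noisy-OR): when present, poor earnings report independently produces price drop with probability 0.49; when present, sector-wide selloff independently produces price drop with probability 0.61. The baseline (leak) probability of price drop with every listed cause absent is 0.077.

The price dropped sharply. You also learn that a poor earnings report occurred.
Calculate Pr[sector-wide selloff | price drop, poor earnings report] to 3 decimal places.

Under noisy-OR, P(price drop | causes) = 1 − (1−0.077)·∏(1−qᵢ) over the active causes.
Sum P(price drop|·) weighted by the priors over both values of sector-wide selloff:
  P(price drop | poor earnings report) = 0.52927×0.664 + 0.816415×0.336
        = 0.351435 + 0.274315 = 0.625750
The terms with sector-wide selloff present sum to 0.274315, so
  P(sector-wide selloff | price drop, poor earnings report) = 0.274315 / 0.625750 ≈ 0.438

Pr[sector-wide selloff | price drop, poor earnings report] ≈ 0.438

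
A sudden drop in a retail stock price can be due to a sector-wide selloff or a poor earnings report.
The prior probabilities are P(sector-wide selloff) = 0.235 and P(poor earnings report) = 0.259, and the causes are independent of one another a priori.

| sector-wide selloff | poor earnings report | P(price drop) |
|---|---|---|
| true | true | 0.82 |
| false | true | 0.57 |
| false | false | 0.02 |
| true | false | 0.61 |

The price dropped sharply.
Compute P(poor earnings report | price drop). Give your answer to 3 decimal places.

P(poor earnings report | price drop) ≈ 0.581

P(price drop) = 0.02×0.765×0.741 + 0.57×0.765×0.259 + 0.61×0.235×0.741 + 0.82×0.235×0.259 = 0.011337 + 0.112937 + 0.106222 + 0.049909 = 0.280405
Of this, 0.162846 comes from 0.112937 + 0.049909 (the poor earnings report=true cases).
P(poor earnings report | price drop) = 0.162846 / 0.280405 ≈ 0.581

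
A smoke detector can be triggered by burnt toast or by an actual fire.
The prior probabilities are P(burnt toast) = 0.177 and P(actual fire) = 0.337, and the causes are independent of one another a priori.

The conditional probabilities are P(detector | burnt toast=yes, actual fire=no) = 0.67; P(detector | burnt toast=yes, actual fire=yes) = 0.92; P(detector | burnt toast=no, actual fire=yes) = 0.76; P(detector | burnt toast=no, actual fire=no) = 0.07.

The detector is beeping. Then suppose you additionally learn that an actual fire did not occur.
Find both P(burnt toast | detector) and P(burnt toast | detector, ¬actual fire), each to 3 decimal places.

Weight on burnt toast=true, given the evidence: 0.078625 + 0.054877 = 0.133502
The normalizing constant is 0.07·0.823·0.663 + 0.76·0.823·0.337 + 0.67·0.177·0.663 + 0.92·0.177·0.337 = 0.382484
P(burnt toast | detector) = 0.133502/0.382484 ≈ 0.349

Now condition on the additional information:
P(detector | ¬actual fire) = 0.07*0.823 + 0.67*0.177 = 0.057610 + 0.118590 = 0.176200
The burnt toast-present share is 0.67*0.177 = 0.118590.
So P(burnt toast | detector, ¬actual fire) = 0.118590/0.176200 ≈ 0.673.

P(burnt toast | detector) ≈ 0.349; P(burnt toast | detector, ¬actual fire) ≈ 0.673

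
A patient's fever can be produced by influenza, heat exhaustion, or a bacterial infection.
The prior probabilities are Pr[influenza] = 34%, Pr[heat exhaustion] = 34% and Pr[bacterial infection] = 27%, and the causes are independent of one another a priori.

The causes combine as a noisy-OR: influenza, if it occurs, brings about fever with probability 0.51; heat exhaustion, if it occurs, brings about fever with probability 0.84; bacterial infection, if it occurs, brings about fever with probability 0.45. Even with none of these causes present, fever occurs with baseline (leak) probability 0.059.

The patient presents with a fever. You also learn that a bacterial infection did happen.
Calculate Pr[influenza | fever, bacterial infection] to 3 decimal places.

Pr[influenza | fever, bacterial infection] ≈ 0.401

Under noisy-OR, P(fever | causes) = 1 − (1−0.059)·∏(1−qᵢ) over the active causes.
P(fever | bacterial infection) = 0.48245*0.66*0.66 + 0.917192*0.66*0.34 + 0.746401*0.34*0.66 + 0.959424*0.34*0.34 = 0.210155 + 0.205818 + 0.167492 + 0.110909 = 0.694374
The influenza-present share is 0.167492 + 0.110909 = 0.278401.
P(influenza | fever, bacterial infection) = 0.278401 / 0.694374 ≈ 0.401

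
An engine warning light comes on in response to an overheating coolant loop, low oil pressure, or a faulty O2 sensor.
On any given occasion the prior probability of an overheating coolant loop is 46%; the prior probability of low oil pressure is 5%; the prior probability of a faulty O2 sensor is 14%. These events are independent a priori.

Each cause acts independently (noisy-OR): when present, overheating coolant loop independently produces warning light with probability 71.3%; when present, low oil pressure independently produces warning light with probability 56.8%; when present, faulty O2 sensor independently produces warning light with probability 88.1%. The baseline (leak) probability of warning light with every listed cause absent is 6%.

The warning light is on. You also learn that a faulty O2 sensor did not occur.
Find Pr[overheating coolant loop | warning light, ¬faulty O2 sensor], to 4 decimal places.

Pr[overheating coolant loop | warning light, ¬faulty O2 sensor] ≈ 0.8788

Under noisy-OR, P(warning light | causes) = 1 − (1−0.06)·∏(1−qᵢ) over the active causes.
P(warning light | ¬faulty O2 sensor) = 0.06×0.54×0.95 + 0.59392×0.54×0.05 + 0.73022×0.46×0.95 + 0.883455×0.46×0.05 = 0.030780 + 0.016036 + 0.319106 + 0.020319 = 0.386241
The overheating coolant loop-present share is 0.319106 + 0.020319 = 0.339425.
P(overheating coolant loop | warning light, ¬faulty O2 sensor) = 0.339425 / 0.386241 ≈ 0.8788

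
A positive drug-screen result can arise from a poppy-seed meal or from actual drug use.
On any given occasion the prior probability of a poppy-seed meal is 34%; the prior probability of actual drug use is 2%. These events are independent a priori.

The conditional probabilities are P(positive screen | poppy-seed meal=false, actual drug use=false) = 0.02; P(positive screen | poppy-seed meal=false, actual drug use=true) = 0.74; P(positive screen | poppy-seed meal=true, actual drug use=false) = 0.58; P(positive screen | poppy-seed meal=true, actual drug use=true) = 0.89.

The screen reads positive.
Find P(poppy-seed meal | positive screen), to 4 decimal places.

P(positive screen) = 0.02×0.66×0.98 + 0.74×0.66×0.02 + 0.58×0.34×0.98 + 0.89×0.34×0.02 = 0.012936 + 0.009768 + 0.193256 + 0.006052 = 0.222012
Of this, 0.199308 comes from 0.193256 + 0.006052 (the poppy-seed meal=true cases).
So P(poppy-seed meal | positive screen) = 0.199308/0.222012 ≈ 0.8977.

P(poppy-seed meal | positive screen) ≈ 0.8977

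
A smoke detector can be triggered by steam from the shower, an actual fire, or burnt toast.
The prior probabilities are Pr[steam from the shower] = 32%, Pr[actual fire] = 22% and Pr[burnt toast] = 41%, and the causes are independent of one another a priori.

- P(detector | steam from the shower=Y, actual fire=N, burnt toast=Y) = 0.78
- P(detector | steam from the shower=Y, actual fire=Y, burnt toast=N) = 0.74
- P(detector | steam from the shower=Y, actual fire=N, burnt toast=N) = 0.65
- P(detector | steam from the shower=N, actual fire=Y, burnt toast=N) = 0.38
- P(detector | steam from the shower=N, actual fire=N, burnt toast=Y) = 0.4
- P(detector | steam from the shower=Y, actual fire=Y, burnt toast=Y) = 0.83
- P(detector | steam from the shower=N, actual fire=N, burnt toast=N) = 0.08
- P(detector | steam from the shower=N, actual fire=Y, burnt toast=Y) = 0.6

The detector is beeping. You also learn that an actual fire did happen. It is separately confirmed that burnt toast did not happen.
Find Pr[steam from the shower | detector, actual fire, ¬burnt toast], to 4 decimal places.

Pr[steam from the shower | detector, actual fire, ¬burnt toast] ≈ 0.4782

By total probability over both values of steam from the shower:
  P(detector | actual fire, ¬burnt toast) = 0.38×0.68 + 0.74×0.32
        = 0.258400 + 0.236800 = 0.495200
Keeping only the steam from the shower-present terms gives 0.236800, so
  P(steam from the shower | detector, actual fire, ¬burnt toast) = 0.236800 / 0.495200 ≈ 0.4782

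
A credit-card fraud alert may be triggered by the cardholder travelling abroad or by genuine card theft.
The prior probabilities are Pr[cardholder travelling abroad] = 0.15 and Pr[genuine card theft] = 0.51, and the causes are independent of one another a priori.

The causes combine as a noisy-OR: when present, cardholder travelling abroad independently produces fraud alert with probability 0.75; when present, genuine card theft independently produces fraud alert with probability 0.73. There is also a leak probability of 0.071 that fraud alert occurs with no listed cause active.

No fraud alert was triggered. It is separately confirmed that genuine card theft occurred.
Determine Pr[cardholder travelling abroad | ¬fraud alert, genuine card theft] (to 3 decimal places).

Under noisy-OR, P(fraud alert | causes) = 1 − (1−0.071)·∏(1−qᵢ) over the active causes.
P(¬fraud alert | genuine card theft) = 0.25083·0.85 + 0.062708·0.15 = 0.213205 + 0.009406 = 0.222611
Restricting to configurations with cardholder travelling abroad present: 0.062708·0.15 = 0.009406.
So P(cardholder travelling abroad | ¬fraud alert, genuine card theft) = 0.009406/0.222611 ≈ 0.042.

Pr[cardholder travelling abroad | ¬fraud alert, genuine card theft] ≈ 0.042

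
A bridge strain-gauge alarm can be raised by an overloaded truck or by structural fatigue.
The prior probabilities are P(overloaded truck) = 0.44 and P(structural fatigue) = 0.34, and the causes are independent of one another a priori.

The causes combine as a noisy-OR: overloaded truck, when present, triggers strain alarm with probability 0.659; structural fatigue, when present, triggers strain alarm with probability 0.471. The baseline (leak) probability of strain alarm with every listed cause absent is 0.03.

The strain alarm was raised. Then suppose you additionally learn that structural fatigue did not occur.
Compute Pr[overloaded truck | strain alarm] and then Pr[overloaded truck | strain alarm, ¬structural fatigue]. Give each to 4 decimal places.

Pr[overloaded truck | strain alarm] ≈ 0.7538; Pr[overloaded truck | strain alarm, ¬structural fatigue] ≈ 0.9460

Under noisy-OR, P(strain alarm | causes) = 1 − (1−0.03)·∏(1−qᵢ) over the active causes.
Enumerate the 4 (overloaded truck, structural fatigue) configurations and weight by the priors:
  P(strain alarm) = 0.03×0.56×0.66 + 0.48687×0.56×0.34 + 0.66923×0.44×0.66 + 0.825023×0.44×0.34
        = 0.011088 + 0.092700 + 0.194344 + 0.123423 = 0.421555
Keeping only the overloaded truck-present terms gives 0.317767, so
  P(overloaded truck | strain alarm) = 0.317767 / 0.421555 ≈ 0.7538

Now condition on the additional information:
P(strain alarm | ¬structural fatigue) = 0.03*0.56 + 0.66923*0.44 = 0.016800 + 0.294461 = 0.311261
Of this, 0.294461 comes from 0.66923*0.44 (the overloaded truck=true cases).
So P(overloaded truck | strain alarm, ¬structural fatigue) = 0.294461/0.311261 ≈ 0.9460.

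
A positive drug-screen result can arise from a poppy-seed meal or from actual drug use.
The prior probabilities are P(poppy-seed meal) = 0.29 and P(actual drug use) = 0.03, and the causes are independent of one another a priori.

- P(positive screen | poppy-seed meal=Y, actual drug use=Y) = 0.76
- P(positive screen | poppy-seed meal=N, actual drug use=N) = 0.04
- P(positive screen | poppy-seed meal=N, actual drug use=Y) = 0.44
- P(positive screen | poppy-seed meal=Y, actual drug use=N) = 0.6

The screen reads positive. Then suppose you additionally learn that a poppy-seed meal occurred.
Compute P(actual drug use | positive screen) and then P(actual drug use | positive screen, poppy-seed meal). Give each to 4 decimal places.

Numerator (weight on configurations with actual drug use): 0.009372 + 0.006612 = 0.015984
Normalizer over all consistent configurations: 0.04·0.71·0.97 + 0.44·0.71·0.03 + 0.6·0.29·0.97 + 0.76·0.29·0.03 = 0.212312
P(actual drug use | positive screen) = 0.015984/0.212312 ≈ 0.0753

Now also conditioning on poppy-seed meal=true:
Weight on actual drug use=true, given the evidence: 0.76·0.03 = 0.022800
Normalizer over all consistent configurations: 0.6·0.97 + 0.76·0.03 = 0.604800
P(actual drug use | positive screen, poppy-seed meal) = 0.022800/0.604800 ≈ 0.0377

P(actual drug use | positive screen) ≈ 0.0753; P(actual drug use | positive screen, poppy-seed meal) ≈ 0.0377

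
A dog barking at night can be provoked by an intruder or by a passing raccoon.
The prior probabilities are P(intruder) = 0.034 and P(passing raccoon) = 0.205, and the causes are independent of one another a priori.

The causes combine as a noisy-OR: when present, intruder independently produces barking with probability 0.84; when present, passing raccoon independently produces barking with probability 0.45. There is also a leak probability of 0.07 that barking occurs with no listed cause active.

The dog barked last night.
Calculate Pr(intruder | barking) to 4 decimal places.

Pr(intruder | barking) ≈ 0.1635

Under noisy-OR, P(barking | causes) = 1 − (1−0.07)·∏(1−qᵢ) over the active causes.
For the numerator, keep only intruder=true terms: 0.023008 + 0.006400 = 0.029408
The normalizing constant is 0.07*0.966*0.795 + 0.4885*0.966*0.205 + 0.8512*0.034*0.795 + 0.91816*0.034*0.205 = 0.179904
Posterior = 0.029408 / 0.179904 ≈ 0.1635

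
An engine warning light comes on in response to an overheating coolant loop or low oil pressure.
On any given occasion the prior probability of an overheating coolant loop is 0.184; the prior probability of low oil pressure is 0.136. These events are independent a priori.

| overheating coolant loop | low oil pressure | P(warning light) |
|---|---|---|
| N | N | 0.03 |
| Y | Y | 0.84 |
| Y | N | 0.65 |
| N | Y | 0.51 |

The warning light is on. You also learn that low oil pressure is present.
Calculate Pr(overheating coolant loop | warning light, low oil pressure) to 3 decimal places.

Pr(overheating coolant loop | warning light, low oil pressure) ≈ 0.271

Numerator (weight on configurations with overheating coolant loop): 0.84·0.184 = 0.154560
Denominator P(warning light | low oil pressure): 0.51·0.816 + 0.84·0.184 = 0.570720
P(overheating coolant loop | warning light, low oil pressure) = 0.154560/0.570720 ≈ 0.271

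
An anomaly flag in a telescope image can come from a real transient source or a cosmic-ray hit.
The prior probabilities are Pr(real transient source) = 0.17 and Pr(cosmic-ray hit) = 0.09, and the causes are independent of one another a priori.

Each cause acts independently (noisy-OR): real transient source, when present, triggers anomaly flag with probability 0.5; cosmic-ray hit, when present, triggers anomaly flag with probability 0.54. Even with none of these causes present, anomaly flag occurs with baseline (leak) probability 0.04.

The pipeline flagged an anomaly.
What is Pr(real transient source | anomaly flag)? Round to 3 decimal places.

Under noisy-OR, P(anomaly flag | causes) = 1 − (1−0.04)·∏(1−qᵢ) over the active causes.
By total probability over the 4 (real transient source, cosmic-ray hit) configurations:
  P(anomaly flag) = 0.04*0.83*0.91 + 0.5584*0.83*0.09 + 0.52*0.17*0.91 + 0.7792*0.17*0.09
        = 0.030212 + 0.041712 + 0.080444 + 0.011922 = 0.164290
Configurations with real transient source contribute 0.092366, so
  P(real transient source | anomaly flag) = 0.092366 / 0.164290 ≈ 0.562

Pr(real transient source | anomaly flag) ≈ 0.562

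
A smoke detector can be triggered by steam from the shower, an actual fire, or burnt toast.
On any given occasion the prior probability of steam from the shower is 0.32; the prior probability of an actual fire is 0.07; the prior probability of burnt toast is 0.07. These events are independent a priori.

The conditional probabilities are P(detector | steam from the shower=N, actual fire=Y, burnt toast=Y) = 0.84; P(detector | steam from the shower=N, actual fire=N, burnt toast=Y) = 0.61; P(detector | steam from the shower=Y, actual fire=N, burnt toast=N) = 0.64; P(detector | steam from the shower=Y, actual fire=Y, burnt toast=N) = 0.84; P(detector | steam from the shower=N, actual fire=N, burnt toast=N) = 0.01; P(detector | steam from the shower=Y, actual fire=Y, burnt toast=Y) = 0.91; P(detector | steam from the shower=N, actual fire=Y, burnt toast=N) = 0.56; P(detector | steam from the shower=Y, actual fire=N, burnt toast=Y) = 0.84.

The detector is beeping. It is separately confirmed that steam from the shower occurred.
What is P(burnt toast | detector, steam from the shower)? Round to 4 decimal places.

P(burnt toast | detector, steam from the shower) ≈ 0.0886

Sum P(detector|·) weighted by the priors over the 4 (actual fire, burnt toast) configurations:
  P(detector | steam from the shower) = 0.64×0.93×0.93 + 0.84×0.93×0.07 + 0.84×0.07×0.93 + 0.91×0.07×0.07
        = 0.553536 + 0.054684 + 0.054684 + 0.004459 = 0.667363
Configurations with burnt toast contribute 0.059143, so
  P(burnt toast | detector, steam from the shower) = 0.059143 / 0.667363 ≈ 0.0886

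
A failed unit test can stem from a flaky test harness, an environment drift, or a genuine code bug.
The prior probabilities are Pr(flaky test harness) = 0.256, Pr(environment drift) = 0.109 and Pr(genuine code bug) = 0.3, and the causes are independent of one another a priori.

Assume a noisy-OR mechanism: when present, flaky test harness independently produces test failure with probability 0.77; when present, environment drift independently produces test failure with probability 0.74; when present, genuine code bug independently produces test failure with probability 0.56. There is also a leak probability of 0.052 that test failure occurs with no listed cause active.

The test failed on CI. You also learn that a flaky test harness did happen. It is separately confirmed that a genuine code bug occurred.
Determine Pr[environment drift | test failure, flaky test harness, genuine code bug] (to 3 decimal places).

Under noisy-OR, P(test failure | causes) = 1 − (1−0.052)·∏(1−qᵢ) over the active causes.
Weight on environment drift=true, given the evidence: 0.975056·0.109 = 0.106281
The normalizing constant is 0.904062·0.891 + 0.975056·0.109 = 0.911800
P(environment drift | test failure, flaky test harness, genuine code bug) = 0.106281/0.911800 ≈ 0.117

Pr[environment drift | test failure, flaky test harness, genuine code bug] ≈ 0.117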